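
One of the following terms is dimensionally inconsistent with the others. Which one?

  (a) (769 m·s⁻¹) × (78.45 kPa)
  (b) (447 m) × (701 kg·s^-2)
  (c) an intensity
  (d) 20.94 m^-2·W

Work out the base dimensions of each:
  (a) [m·s⁻¹] · [kg·m⁻¹·s⁻²] = kg·s⁻³
  (b) [m] · [kg·s⁻²] = kg·m·s⁻²
  (c) [intensity] = kg·s⁻³
  (d) W·m⁻² = J·s⁻¹·m⁻² = kg·s⁻³
All reduce to kg·s⁻³ except (b), which is kg·m·s⁻².

(b)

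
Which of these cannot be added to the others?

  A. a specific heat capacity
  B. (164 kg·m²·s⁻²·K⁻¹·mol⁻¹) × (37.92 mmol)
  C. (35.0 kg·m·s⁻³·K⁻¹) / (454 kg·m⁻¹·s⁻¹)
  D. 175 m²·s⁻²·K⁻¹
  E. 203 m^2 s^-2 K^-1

B.

Dimensions:
  A. [specific heat capacity] = m²·s⁻²·K⁻¹
  B. [kg·m²·s⁻²·K⁻¹·mol⁻¹] · [mol] = kg·m²·s⁻²·K⁻¹
  C. [kg·m·s⁻³·K⁻¹] / [kg·m⁻¹·s⁻¹] = m²·s⁻²·K⁻¹
  D. m²·s⁻²·K⁻¹
  E. m²·s⁻²·K⁻¹
All reduce to m²·s⁻²·K⁻¹ except B., which is kg·m²·s⁻²·K⁻¹.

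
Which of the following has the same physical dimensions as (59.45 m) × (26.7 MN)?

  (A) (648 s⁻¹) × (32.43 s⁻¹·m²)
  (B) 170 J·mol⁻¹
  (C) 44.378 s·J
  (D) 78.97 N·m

Reference: [m] · [kg·m·s⁻²] = kg·m²·s⁻².
Each option:
  (A) [s⁻¹] · [m²·s⁻¹] = m²·s⁻²
  (B) J·mol⁻¹ = N·m·mol⁻¹ = kg·m²·s⁻²·mol⁻¹
  (C) J·s = N·m·s = kg·m²·s⁻¹
  (D) N·m = kg·m·s⁻²·m = kg·m²·s⁻²  ← same
Only (D) matches kg·m²·s⁻².

(D)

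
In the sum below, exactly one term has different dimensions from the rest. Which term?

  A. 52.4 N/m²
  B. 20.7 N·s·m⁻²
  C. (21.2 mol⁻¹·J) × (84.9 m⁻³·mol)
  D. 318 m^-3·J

B.

Reduce each to base SI dimensions:
  A. N·m⁻² = kg·m·s⁻²·m⁻² = kg·m⁻¹·s⁻²
  B. N·s·m⁻² = kg·m·s⁻²·s·m⁻² = kg·m⁻¹·s⁻¹
  C. [kg·m²·s⁻²·mol⁻¹] · [m⁻³·mol] = kg·m⁻¹·s⁻²
  D. J·m⁻³ = N·m·m⁻³ = kg·m⁻¹·s⁻²
All reduce to kg·m⁻¹·s⁻² except B., which is kg·m⁻¹·s⁻¹.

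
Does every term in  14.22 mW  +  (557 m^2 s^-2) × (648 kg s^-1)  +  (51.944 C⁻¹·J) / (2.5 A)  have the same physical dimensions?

No

In SI base units:
  14.22 mW:  W = J·s⁻¹ = kg·m²·s⁻³
  (557 m^2 s^-2) × (648 kg s^-1):  [m²·s⁻²] · [kg·s⁻¹] = kg·m²·s⁻³
  (51.944 C⁻¹·J) / (2.5 A):  [kg·m²·s⁻³·A⁻¹] / [A] = kg·m²·s⁻³·A⁻²
The terms do not share a single dimension (kg·m²·s⁻³ vs kg·m²·s⁻³·A⁻²).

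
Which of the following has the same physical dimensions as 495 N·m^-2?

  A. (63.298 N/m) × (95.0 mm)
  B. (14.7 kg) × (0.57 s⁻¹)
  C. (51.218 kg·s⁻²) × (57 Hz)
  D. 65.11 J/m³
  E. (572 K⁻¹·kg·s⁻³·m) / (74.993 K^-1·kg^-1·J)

D.

Reference: N·m⁻² = kg·m·s⁻²·m⁻² = kg·m⁻¹·s⁻².
Each option:
  A. [kg·s⁻²] · [m] = kg·m·s⁻²
  B. [kg] · [s⁻¹] = kg·s⁻¹
  C. [kg·s⁻²] · [s⁻¹] = kg·s⁻³
  D. J·m⁻³ = N·m·m⁻³ = kg·m⁻¹·s⁻²  ← same
  E. [kg·m·s⁻³·K⁻¹] / [m²·s⁻²·K⁻¹] = kg·m⁻¹·s⁻¹
Only D. matches kg·m⁻¹·s⁻².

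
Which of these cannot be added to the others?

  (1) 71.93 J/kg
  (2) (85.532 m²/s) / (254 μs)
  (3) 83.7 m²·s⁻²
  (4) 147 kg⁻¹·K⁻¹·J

(4)

Reduce each to base SI dimensions:
  (1) J·kg⁻¹ = N·m·kg⁻¹ = m²·s⁻²
  (2) [m²·s⁻¹] / [s] = m²·s⁻²
  (3) m²·s⁻²
  (4) J·kg⁻¹·K⁻¹ = N·m·kg⁻¹·K⁻¹ = m²·s⁻²·K⁻¹
All reduce to m²·s⁻² except (4), which is m²·s⁻²·K⁻¹.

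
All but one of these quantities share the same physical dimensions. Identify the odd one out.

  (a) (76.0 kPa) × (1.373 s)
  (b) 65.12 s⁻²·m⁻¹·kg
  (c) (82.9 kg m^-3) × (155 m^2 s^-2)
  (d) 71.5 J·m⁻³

(a)

Expand each in SI base units:
  (a) [kg·m⁻¹·s⁻²] · [s] = kg·m⁻¹·s⁻¹
  (b) kg·m⁻¹·s⁻²
  (c) [kg·m⁻³] · [m²·s⁻²] = kg·m⁻¹·s⁻²
  (d) J·m⁻³ = N·m·m⁻³ = kg·m⁻¹·s⁻²
All reduce to kg·m⁻¹·s⁻² except (a), which is kg·m⁻¹·s⁻¹.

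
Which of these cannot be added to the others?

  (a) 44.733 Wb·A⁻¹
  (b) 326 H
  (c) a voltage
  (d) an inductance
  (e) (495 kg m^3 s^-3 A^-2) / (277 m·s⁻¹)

Work out the base dimensions of each:
  (a) Wb·A⁻¹ = V·s·A⁻¹ = kg·m²·s⁻²·A⁻²
  (b) H = V·s·A⁻¹ = kg·m²·s⁻²·A⁻²
  (c) [voltage] = kg·m²·s⁻³·A⁻¹
  (d) [inductance] = kg·m²·s⁻²·A⁻²
  (e) [kg·m³·s⁻³·A⁻²] / [m·s⁻¹] = kg·m²·s⁻²·A⁻²
All reduce to kg·m²·s⁻²·A⁻² except (c), which is kg·m²·s⁻³·A⁻¹.

(c)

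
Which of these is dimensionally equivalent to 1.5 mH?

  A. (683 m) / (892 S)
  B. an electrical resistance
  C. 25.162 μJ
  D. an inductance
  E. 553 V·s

D.

Reference: H = V·s·A⁻¹ = kg·m²·s⁻²·A⁻².
Each option:
  A. [m] / [kg⁻¹·m⁻²·s³·A²] = kg·m³·s⁻³·A⁻²
  B. [electrical resistance] = kg·m²·s⁻³·A⁻²
  C. J = N·m = kg·m²·s⁻²
  D. [inductance] = kg·m²·s⁻²·A⁻²  ← same
  E. V·s = J·C⁻¹·s = kg·m²·s⁻²·A⁻¹
Only D. matches kg·m²·s⁻²·A⁻².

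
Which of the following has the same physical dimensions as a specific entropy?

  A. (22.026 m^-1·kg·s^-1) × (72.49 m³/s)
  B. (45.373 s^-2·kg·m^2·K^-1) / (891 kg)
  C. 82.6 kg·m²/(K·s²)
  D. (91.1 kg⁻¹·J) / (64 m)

Reference: [specific entropy] = m²·s⁻²·K⁻¹.
Each option:
  A. [kg·m⁻¹·s⁻¹] · [m³·s⁻¹] = kg·m²·s⁻²
  B. [kg·m²·s⁻²·K⁻¹] / [kg] = m²·s⁻²·K⁻¹  ← same
  C. kg·m²·s⁻²·K⁻¹
  D. [m²·s⁻²] / [m] = m·s⁻²
Only B. matches m²·s⁻²·K⁻¹.

B.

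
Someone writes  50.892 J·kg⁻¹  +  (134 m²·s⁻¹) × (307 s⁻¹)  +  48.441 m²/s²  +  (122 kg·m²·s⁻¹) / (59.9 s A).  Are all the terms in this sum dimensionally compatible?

No

Dimensions:
  50.892 J·kg⁻¹:  J·kg⁻¹ = N·m·kg⁻¹ = m²·s⁻²
  (134 m²·s⁻¹) × (307 s⁻¹):  [m²·s⁻¹] · [s⁻¹] = m²·s⁻²
  48.441 m²/s²:  m²·s⁻²
  (122 kg·m²·s⁻¹) / (59.9 s A):  [kg·m²·s⁻¹] / [s·A] = kg·m²·s⁻²·A⁻¹
The terms do not share a single dimension (kg·m²·s⁻²·A⁻¹ vs m²·s⁻²).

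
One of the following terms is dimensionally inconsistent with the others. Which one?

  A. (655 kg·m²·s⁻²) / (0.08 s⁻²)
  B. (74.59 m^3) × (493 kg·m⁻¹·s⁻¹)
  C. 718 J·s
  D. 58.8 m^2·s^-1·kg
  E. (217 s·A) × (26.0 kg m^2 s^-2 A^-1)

Expand each in SI base units:
  A. [kg·m²·s⁻²] / [s⁻²] = kg·m²
  B. [m³] · [kg·m⁻¹·s⁻¹] = kg·m²·s⁻¹
  C. J·s = N·m·s = kg·m²·s⁻¹
  D. kg·m²·s⁻¹
  E. [s·A] · [kg·m²·s⁻²·A⁻¹] = kg·m²·s⁻¹
All reduce to kg·m²·s⁻¹ except A., which is kg·m².

A.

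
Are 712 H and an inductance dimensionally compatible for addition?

Yes

Reduce each to base SI dimensions:
  712 H:  H = V·s·A⁻¹ = kg·m²·s⁻²·A⁻²
  an inductance:  [inductance] = kg·m²·s⁻²·A⁻²
Both are kg·m²·s⁻²·A⁻², so they have the same dimensions and can be added.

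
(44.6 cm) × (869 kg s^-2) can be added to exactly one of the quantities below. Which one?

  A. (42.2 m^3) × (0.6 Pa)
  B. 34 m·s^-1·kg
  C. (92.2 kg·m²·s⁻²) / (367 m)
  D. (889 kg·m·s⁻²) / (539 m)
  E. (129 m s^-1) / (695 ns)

Reference: [m] · [kg·s⁻²] = kg·m·s⁻².
Each option:
  A. [m³] · [kg·m⁻¹·s⁻²] = kg·m²·s⁻²
  B. kg·m·s⁻¹
  C. [kg·m²·s⁻²] / [m] = kg·m·s⁻²  ← same
  D. [kg·m·s⁻²] / [m] = kg·s⁻²
  E. [m·s⁻¹] / [s] = m·s⁻²
Only C. matches kg·m·s⁻².

C.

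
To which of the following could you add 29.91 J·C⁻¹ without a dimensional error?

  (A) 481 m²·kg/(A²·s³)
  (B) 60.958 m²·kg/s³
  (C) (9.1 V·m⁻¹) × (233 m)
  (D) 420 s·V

Reference: J·C⁻¹ = N·m·(s·A)⁻¹ = kg·m²·s⁻³·A⁻¹.
Each option:
  (A) kg·m²·s⁻³·A⁻²
  (B) kg·m²·s⁻³
  (C) [kg·m·s⁻³·A⁻¹] · [m] = kg·m²·s⁻³·A⁻¹  ← same
  (D) V·s = J·C⁻¹·s = kg·m²·s⁻²·A⁻¹
Only (C) matches kg·m²·s⁻³·A⁻¹.

(C)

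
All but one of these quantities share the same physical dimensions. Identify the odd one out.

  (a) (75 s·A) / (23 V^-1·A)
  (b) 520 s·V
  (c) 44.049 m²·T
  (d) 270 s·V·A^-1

(d)

Work out the base dimensions of each:
  (a) [s·A] / [kg⁻¹·m⁻²·s³·A²] = kg·m²·s⁻²·A⁻¹
  (b) V·s = J·C⁻¹·s = kg·m²·s⁻²·A⁻¹
  (c) T·m² = Wb·m⁻²·m² = kg·m²·s⁻²·A⁻¹
  (d) V·s·A⁻¹ = J·C⁻¹·s·A⁻¹ = kg·m²·s⁻²·A⁻²
All reduce to kg·m²·s⁻²·A⁻¹ except (d), which is kg·m²·s⁻²·A⁻².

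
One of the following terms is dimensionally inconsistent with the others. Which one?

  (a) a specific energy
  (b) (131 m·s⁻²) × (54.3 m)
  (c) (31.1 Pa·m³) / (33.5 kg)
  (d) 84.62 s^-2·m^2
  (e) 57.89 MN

Reduce each to base SI dimensions:
  (a) [specific energy] = m²·s⁻²
  (b) [m·s⁻²] · [m] = m²·s⁻²
  (c) [kg·m²·s⁻²] / [kg] = m²·s⁻²
  (d) m²·s⁻²
  (e) N = kg·m·s⁻²
All reduce to m²·s⁻² except (e), which is kg·m·s⁻².

(e)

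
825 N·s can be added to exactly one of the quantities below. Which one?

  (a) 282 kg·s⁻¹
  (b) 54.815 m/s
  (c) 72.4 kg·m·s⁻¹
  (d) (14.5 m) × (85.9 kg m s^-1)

(c)

Reference: N·s = kg·m·s⁻²·s = kg·m·s⁻¹.
Each option:
  (a) kg·s⁻¹
  (b) m·s⁻¹
  (c) kg·m·s⁻¹  ← same
  (d) [m] · [kg·m·s⁻¹] = kg·m²·s⁻¹
Only (c) matches kg·m·s⁻¹.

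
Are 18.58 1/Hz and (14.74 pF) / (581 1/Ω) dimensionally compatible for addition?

Reduce each to base SI dimensions:
  18.58 1/Hz:  Hz⁻¹ = (s⁻¹)⁻¹ = s
  (14.74 pF) / (581 1/Ω):  [kg⁻¹·m⁻²·s⁴·A²] / [kg⁻¹·m⁻²·s³·A²] = s
Both are s, so they have the same dimensions and can be added.

Yes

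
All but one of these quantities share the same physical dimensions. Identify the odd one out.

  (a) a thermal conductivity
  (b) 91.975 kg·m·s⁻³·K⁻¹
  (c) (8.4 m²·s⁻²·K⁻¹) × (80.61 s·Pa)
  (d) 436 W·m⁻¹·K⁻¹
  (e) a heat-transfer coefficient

In SI base units:
  (a) [thermal conductivity] = kg·m·s⁻³·K⁻¹
  (b) kg·m·s⁻³·K⁻¹
  (c) [m²·s⁻²·K⁻¹] · [kg·m⁻¹·s⁻¹] = kg·m·s⁻³·K⁻¹
  (d) W·m⁻¹·K⁻¹ = J·s⁻¹·m⁻¹·K⁻¹ = kg·m·s⁻³·K⁻¹
  (e) [heat-transfer coefficient] = kg·s⁻³·K⁻¹
All reduce to kg·m·s⁻³·K⁻¹ except (e), which is kg·s⁻³·K⁻¹.

(e)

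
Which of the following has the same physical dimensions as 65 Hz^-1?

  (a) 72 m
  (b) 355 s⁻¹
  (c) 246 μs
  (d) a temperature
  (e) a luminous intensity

(c)

Reference: Hz⁻¹ = (s⁻¹)⁻¹ = s.
Each option:
  (a) m
  (b) s⁻¹
  (c) s  ← same
  (d) [temperature] = K
  (e) [luminous intensity] = cd
Only (c) matches s.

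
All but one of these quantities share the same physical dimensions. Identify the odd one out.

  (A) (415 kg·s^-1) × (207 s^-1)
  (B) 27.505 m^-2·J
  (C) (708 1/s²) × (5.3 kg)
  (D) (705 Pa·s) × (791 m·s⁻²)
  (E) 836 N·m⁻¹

(D)

In SI base units:
  (A) [kg·s⁻¹] · [s⁻¹] = kg·s⁻²
  (B) J·m⁻² = N·m·m⁻² = kg·s⁻²
  (C) [s⁻²] · [kg] = kg·s⁻²
  (D) [kg·m⁻¹·s⁻¹] · [m·s⁻²] = kg·s⁻³
  (E) N·m⁻¹ = kg·m·s⁻²·m⁻¹ = kg·s⁻²
All reduce to kg·s⁻² except (D), which is kg·s⁻³.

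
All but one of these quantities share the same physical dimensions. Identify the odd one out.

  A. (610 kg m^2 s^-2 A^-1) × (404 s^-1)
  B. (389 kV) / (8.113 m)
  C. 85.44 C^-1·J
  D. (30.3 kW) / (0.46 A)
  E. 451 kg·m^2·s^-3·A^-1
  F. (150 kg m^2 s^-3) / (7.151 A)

Expand each in SI base units:
  A. [kg·m²·s⁻²·A⁻¹] · [s⁻¹] = kg·m²·s⁻³·A⁻¹
  B. [kg·m²·s⁻³·A⁻¹] / [m] = kg·m·s⁻³·A⁻¹
  C. J·C⁻¹ = N·m·(s·A)⁻¹ = kg·m²·s⁻³·A⁻¹
  D. [kg·m²·s⁻³] / [A] = kg·m²·s⁻³·A⁻¹
  E. kg·m²·s⁻³·A⁻¹
  F. [kg·m²·s⁻³] / [A] = kg·m²·s⁻³·A⁻¹
All reduce to kg·m²·s⁻³·A⁻¹ except B., which is kg·m·s⁻³·A⁻¹.

B.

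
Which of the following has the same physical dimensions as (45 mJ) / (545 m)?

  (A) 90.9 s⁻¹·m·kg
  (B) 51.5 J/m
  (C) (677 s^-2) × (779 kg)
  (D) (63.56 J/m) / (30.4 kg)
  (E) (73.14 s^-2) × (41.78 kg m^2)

Reference: [kg·m²·s⁻²] / [m] = kg·m·s⁻².
Each option:
  (A) kg·m·s⁻¹
  (B) J·m⁻¹ = N·m·m⁻¹ = kg·m·s⁻²  ← same
  (C) [s⁻²] · [kg] = kg·s⁻²
  (D) [kg·m·s⁻²] / [kg] = m·s⁻²
  (E) [s⁻²] · [kg·m²] = kg·m²·s⁻²
Only (B) matches kg·m·s⁻².

(B)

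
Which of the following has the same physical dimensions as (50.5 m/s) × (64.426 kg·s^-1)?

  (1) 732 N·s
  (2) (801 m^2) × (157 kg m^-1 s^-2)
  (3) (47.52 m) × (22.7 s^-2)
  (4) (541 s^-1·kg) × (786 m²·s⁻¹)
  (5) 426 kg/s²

(2)

Reference: [m·s⁻¹] · [kg·s⁻¹] = kg·m·s⁻².
Each option:
  (1) N·s = kg·m·s⁻²·s = kg·m·s⁻¹
  (2) [m²] · [kg·m⁻¹·s⁻²] = kg·m·s⁻²  ← same
  (3) [m] · [s⁻²] = m·s⁻²
  (4) [kg·s⁻¹] · [m²·s⁻¹] = kg·m²·s⁻²
  (5) kg·s⁻²
Only (2) matches kg·m·s⁻².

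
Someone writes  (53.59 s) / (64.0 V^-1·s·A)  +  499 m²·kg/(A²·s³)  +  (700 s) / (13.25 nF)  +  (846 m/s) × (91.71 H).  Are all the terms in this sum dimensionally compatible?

No

Reduce each to base SI dimensions:
  (53.59 s) / (64.0 V^-1·s·A):  [s] / [kg⁻¹·m⁻²·s⁴·A²] = kg·m²·s⁻³·A⁻²
  499 m²·kg/(A²·s³):  kg·m²·s⁻³·A⁻²
  (700 s) / (13.25 nF):  [s] / [kg⁻¹·m⁻²·s⁴·A²] = kg·m²·s⁻³·A⁻²
  (846 m/s) × (91.71 H):  [m·s⁻¹] · [kg·m²·s⁻²·A⁻²] = kg·m³·s⁻³·A⁻²
The terms do not share a single dimension (kg·m²·s⁻³·A⁻² vs kg·m³·s⁻³·A⁻²).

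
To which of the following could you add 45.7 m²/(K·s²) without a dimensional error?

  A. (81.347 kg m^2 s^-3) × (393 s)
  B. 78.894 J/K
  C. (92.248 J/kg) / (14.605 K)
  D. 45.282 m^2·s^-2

C.

Reference: m²·s⁻²·K⁻¹.
Each option:
  A. [kg·m²·s⁻³] · [s] = kg·m²·s⁻²
  B. J·K⁻¹ = N·m·K⁻¹ = kg·m²·s⁻²·K⁻¹
  C. [m²·s⁻²] / [K] = m²·s⁻²·K⁻¹  ← same
  D. m²·s⁻²
Only C. matches m²·s⁻²·K⁻¹.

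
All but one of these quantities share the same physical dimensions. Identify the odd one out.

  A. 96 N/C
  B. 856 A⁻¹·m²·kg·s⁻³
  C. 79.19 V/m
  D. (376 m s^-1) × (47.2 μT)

Reduce each to base SI dimensions:
  A. N·C⁻¹ = kg·m·s⁻²·(s·A)⁻¹ = kg·m·s⁻³·A⁻¹
  B. kg·m²·s⁻³·A⁻¹
  C. V·m⁻¹ = J·C⁻¹·m⁻¹ = kg·m·s⁻³·A⁻¹
  D. [m·s⁻¹] · [kg·s⁻²·A⁻¹] = kg·m·s⁻³·A⁻¹
All reduce to kg·m·s⁻³·A⁻¹ except B., which is kg·m²·s⁻³·A⁻¹.

B.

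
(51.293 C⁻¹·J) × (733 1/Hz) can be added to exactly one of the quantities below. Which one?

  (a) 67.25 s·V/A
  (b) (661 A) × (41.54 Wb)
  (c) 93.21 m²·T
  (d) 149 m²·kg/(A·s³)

Reference: [kg·m²·s⁻³·A⁻¹] · [s] = kg·m²·s⁻²·A⁻¹.
Each option:
  (a) V·s·A⁻¹ = J·C⁻¹·s·A⁻¹ = kg·m²·s⁻²·A⁻²
  (b) [A] · [kg·m²·s⁻²·A⁻¹] = kg·m²·s⁻²
  (c) T·m² = Wb·m⁻²·m² = kg·m²·s⁻²·A⁻¹  ← same
  (d) kg·m²·s⁻³·A⁻¹
Only (c) matches kg·m²·s⁻²·A⁻¹.

(c)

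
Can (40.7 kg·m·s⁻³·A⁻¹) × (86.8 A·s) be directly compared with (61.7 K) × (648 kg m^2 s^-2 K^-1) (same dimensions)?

No

Reduce each to base SI dimensions:
  (40.7 kg·m·s⁻³·A⁻¹) × (86.8 A·s):  [kg·m·s⁻³·A⁻¹] · [s·A] = kg·m·s⁻²
  (61.7 K) × (648 kg m^2 s^-2 K^-1):  [K] · [kg·m²·s⁻²·K⁻¹] = kg·m²·s⁻²
kg·m·s⁻² ≠ kg·m²·s⁻², so they cannot be added.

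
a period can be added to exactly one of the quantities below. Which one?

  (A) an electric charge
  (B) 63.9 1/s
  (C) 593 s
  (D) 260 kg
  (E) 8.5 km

(C)

Reference: [period] = s.
Each option:
  (A) [electric charge] = s·A
  (B) s⁻¹
  (C) s  ← same
  (D) kg
  (E) m
Only (C) matches s.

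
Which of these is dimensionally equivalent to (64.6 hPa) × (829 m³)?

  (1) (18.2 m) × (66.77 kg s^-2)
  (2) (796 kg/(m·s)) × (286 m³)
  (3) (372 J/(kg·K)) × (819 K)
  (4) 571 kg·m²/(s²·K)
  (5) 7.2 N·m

(5)

Reference: [kg·m⁻¹·s⁻²] · [m³] = kg·m²·s⁻².
Each option:
  (1) [m] · [kg·s⁻²] = kg·m·s⁻²
  (2) [kg·m⁻¹·s⁻¹] · [m³] = kg·m²·s⁻¹
  (3) [m²·s⁻²·K⁻¹] · [K] = m²·s⁻²
  (4) kg·m²·s⁻²·K⁻¹
  (5) N·m = kg·m·s⁻²·m = kg·m²·s⁻²  ← same
Only (5) matches kg·m²·s⁻².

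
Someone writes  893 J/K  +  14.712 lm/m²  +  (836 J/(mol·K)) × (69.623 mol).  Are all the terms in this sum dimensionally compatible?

In SI base units:
  893 J/K:  J·K⁻¹ = N·m·K⁻¹ = kg·m²·s⁻²·K⁻¹
  14.712 lm/m²:  lm·m⁻² = cd·m⁻² = m⁻²·cd
  (836 J/(mol·K)) × (69.623 mol):  [kg·m²·s⁻²·K⁻¹·mol⁻¹] · [mol] = kg·m²·s⁻²·K⁻¹
The terms do not share a single dimension (kg·m²·s⁻²·K⁻¹ vs m⁻²·cd).

No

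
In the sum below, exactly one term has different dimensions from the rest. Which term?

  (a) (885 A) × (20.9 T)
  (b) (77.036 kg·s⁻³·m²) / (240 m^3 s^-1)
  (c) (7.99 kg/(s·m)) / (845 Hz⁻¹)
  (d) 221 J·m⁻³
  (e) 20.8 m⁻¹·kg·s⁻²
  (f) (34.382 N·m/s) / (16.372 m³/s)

(a)

Reduce each to base SI dimensions:
  (a) [A] · [kg·s⁻²·A⁻¹] = kg·s⁻²
  (b) [kg·m²·s⁻³] / [m³·s⁻¹] = kg·m⁻¹·s⁻²
  (c) [kg·m⁻¹·s⁻¹] / [s] = kg·m⁻¹·s⁻²
  (d) J·m⁻³ = N·m·m⁻³ = kg·m⁻¹·s⁻²
  (e) kg·m⁻¹·s⁻²
  (f) [kg·m²·s⁻³] / [m³·s⁻¹] = kg·m⁻¹·s⁻²
All reduce to kg·m⁻¹·s⁻² except (a), which is kg·s⁻².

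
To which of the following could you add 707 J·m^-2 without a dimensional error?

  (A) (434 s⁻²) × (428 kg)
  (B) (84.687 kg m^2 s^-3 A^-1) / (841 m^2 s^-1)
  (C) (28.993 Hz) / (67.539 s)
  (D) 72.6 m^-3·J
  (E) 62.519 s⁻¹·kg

Reference: J·m⁻² = N·m·m⁻² = kg·s⁻².
Each option:
  (A) [s⁻²] · [kg] = kg·s⁻²  ← same
  (B) [kg·m²·s⁻³·A⁻¹] / [m²·s⁻¹] = kg·s⁻²·A⁻¹
  (C) [s⁻¹] / [s] = s⁻²
  (D) J·m⁻³ = N·m·m⁻³ = kg·m⁻¹·s⁻²
  (E) kg·s⁻¹
Only (A) matches kg·s⁻².

(A)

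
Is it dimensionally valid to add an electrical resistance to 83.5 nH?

In SI base units:
  an electrical resistance:  [electrical resistance] = kg·m²·s⁻³·A⁻²
  83.5 nH:  H = V·s·A⁻¹ = kg·m²·s⁻²·A⁻²
kg·m²·s⁻³·A⁻² ≠ kg·m²·s⁻²·A⁻², so they cannot be added.

No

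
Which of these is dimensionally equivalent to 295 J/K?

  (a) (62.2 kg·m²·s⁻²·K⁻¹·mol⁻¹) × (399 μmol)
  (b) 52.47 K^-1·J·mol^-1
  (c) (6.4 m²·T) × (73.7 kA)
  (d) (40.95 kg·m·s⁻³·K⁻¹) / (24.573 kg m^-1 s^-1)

(a)

Reference: J·K⁻¹ = N·m·K⁻¹ = kg·m²·s⁻²·K⁻¹.
Each option:
  (a) [kg·m²·s⁻²·K⁻¹·mol⁻¹] · [mol] = kg·m²·s⁻²·K⁻¹  ← same
  (b) J·mol⁻¹·K⁻¹ = N·m·mol⁻¹·K⁻¹ = kg·m²·s⁻²·K⁻¹·mol⁻¹
  (c) [kg·m²·s⁻²·A⁻¹] · [A] = kg·m²·s⁻²
  (d) [kg·m·s⁻³·K⁻¹] / [kg·m⁻¹·s⁻¹] = m²·s⁻²·K⁻¹
Only (a) matches kg·m²·s⁻²·K⁻¹.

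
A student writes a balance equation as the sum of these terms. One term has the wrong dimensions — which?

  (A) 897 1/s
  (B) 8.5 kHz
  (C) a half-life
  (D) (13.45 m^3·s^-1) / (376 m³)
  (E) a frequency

Reduce each to base SI dimensions:
  (A) s⁻¹
  (B) Hz = s⁻¹
  (C) [half-life] = s
  (D) [m³·s⁻¹] / [m³] = s⁻¹
  (E) [frequency] = s⁻¹
All reduce to s⁻¹ except (C), which is s.

(C)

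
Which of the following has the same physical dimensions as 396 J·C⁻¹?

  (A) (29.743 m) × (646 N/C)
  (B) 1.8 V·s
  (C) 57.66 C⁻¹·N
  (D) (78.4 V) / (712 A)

(A)

Reference: J·C⁻¹ = N·m·(s·A)⁻¹ = kg·m²·s⁻³·A⁻¹.
Each option:
  (A) [m] · [kg·m·s⁻³·A⁻¹] = kg·m²·s⁻³·A⁻¹  ← same
  (B) V·s = J·C⁻¹·s = kg·m²·s⁻²·A⁻¹
  (C) N·C⁻¹ = kg·m·s⁻²·(s·A)⁻¹ = kg·m·s⁻³·A⁻¹
  (D) [kg·m²·s⁻³·A⁻¹] / [A] = kg·m²·s⁻³·A⁻²
Only (A) matches kg·m²·s⁻³·A⁻¹.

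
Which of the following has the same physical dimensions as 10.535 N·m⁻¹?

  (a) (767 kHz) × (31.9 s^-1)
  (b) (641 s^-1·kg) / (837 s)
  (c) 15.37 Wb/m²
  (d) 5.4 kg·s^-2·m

(b)

Reference: N·m⁻¹ = kg·m·s⁻²·m⁻¹ = kg·s⁻².
Each option:
  (a) [s⁻¹] · [s⁻¹] = s⁻²
  (b) [kg·s⁻¹] / [s] = kg·s⁻²  ← same
  (c) Wb·m⁻² = V·s·m⁻² = kg·s⁻²·A⁻¹
  (d) kg·m·s⁻²
Only (b) matches kg·s⁻².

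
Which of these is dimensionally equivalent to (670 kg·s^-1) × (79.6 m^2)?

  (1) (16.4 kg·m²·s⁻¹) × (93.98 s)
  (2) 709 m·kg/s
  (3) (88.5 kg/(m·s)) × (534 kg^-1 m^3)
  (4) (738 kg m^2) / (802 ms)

(4)

Reference: [kg·s⁻¹] · [m²] = kg·m²·s⁻¹.
Each option:
  (1) [kg·m²·s⁻¹] · [s] = kg·m²
  (2) kg·m·s⁻¹
  (3) [kg·m⁻¹·s⁻¹] · [kg⁻¹·m³] = m²·s⁻¹
  (4) [kg·m²] / [s] = kg·m²·s⁻¹  ← same
Only (4) matches kg·m²·s⁻¹.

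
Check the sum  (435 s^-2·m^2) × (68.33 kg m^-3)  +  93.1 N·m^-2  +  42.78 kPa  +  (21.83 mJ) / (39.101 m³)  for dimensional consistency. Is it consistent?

Yes

Dimensions:
  (435 s^-2·m^2) × (68.33 kg m^-3):  [m²·s⁻²] · [kg·m⁻³] = kg·m⁻¹·s⁻²
  93.1 N·m^-2:  N·m⁻² = kg·m·s⁻²·m⁻² = kg·m⁻¹·s⁻²
  42.78 kPa:  Pa = N·m⁻² = kg·m⁻¹·s⁻²
  (21.83 mJ) / (39.101 m³):  [kg·m²·s⁻²] / [m³] = kg·m⁻¹·s⁻²
Every term reduces to kg·m⁻¹·s⁻².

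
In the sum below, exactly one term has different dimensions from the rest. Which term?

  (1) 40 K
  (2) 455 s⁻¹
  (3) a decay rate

(1)

Work out the base dimensions of each:
  (1) K
  (2) s⁻¹
  (3) [decay rate] = s⁻¹
All reduce to s⁻¹ except (1), which is K.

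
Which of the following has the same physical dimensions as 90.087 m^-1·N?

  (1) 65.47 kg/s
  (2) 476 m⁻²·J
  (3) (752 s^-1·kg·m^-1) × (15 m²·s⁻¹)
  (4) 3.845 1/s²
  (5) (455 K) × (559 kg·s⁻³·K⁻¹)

(2)

Reference: N·m⁻¹ = kg·m·s⁻²·m⁻¹ = kg·s⁻².
Each option:
  (1) kg·s⁻¹
  (2) J·m⁻² = N·m·m⁻² = kg·s⁻²  ← same
  (3) [kg·m⁻¹·s⁻¹] · [m²·s⁻¹] = kg·m·s⁻²
  (4) s⁻²
  (5) [K] · [kg·s⁻³·K⁻¹] = kg·s⁻³
Only (2) matches kg·s⁻².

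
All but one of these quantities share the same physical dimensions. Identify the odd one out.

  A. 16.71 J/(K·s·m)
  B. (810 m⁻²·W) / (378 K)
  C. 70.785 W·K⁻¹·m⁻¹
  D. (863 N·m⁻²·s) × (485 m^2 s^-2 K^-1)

Expand each in SI base units:
  A. J·s⁻¹·m⁻¹·K⁻¹ = N·m·s⁻¹·m⁻¹·K⁻¹ = kg·m·s⁻³·K⁻¹
  B. [kg·s⁻³] / [K] = kg·s⁻³·K⁻¹
  C. W·m⁻¹·K⁻¹ = J·s⁻¹·m⁻¹·K⁻¹ = kg·m·s⁻³·K⁻¹
  D. [kg·m⁻¹·s⁻¹] · [m²·s⁻²·K⁻¹] = kg·m·s⁻³·K⁻¹
All reduce to kg·m·s⁻³·K⁻¹ except B., which is kg·s⁻³·K⁻¹.

B.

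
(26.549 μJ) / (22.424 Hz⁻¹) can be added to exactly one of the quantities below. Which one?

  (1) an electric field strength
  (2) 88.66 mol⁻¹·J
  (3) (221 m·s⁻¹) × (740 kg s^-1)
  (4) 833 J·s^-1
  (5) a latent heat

(4)

Reference: [kg·m²·s⁻²] / [s] = kg·m²·s⁻³.
Each option:
  (1) [electric field strength] = kg·m·s⁻³·A⁻¹
  (2) J·mol⁻¹ = N·m·mol⁻¹ = kg·m²·s⁻²·mol⁻¹
  (3) [m·s⁻¹] · [kg·s⁻¹] = kg·m·s⁻²
  (4) J·s⁻¹ = N·m·s⁻¹ = kg·m²·s⁻³  ← same
  (5) [latent heat] = m²·s⁻²
Only (4) matches kg·m²·s⁻³.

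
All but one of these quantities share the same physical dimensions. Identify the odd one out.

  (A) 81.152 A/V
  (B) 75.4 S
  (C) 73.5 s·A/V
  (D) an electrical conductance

(C)

Reduce each to base SI dimensions:
  (A) A·V⁻¹ = A·(J·C⁻¹)⁻¹ = kg⁻¹·m⁻²·s³·A²
  (B) S = Ω⁻¹ = kg⁻¹·m⁻²·s³·A²
  (C) A·s·V⁻¹ = A·s·(J·C⁻¹)⁻¹ = kg⁻¹·m⁻²·s⁴·A²
  (D) [electrical conductance] = kg⁻¹·m⁻²·s³·A²
All reduce to kg⁻¹·m⁻²·s³·A² except (C), which is kg⁻¹·m⁻²·s⁴·A².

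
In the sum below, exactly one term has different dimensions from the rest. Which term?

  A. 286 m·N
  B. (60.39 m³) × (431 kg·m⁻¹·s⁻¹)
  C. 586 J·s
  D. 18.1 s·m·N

Dimensions:
  A. N·m = kg·m·s⁻²·m = kg·m²·s⁻²
  B. [m³] · [kg·m⁻¹·s⁻¹] = kg·m²·s⁻¹
  C. J·s = N·m·s = kg·m²·s⁻¹
  D. N·m·s = kg·m·s⁻²·m·s = kg·m²·s⁻¹
All reduce to kg·m²·s⁻¹ except A., which is kg·m²·s⁻².

A.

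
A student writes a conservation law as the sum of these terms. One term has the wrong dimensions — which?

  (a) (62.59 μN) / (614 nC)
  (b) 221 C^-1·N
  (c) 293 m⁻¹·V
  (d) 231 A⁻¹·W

(d)

Work out the base dimensions of each:
  (a) [kg·m·s⁻²] / [s·A] = kg·m·s⁻³·A⁻¹
  (b) N·C⁻¹ = kg·m·s⁻²·(s·A)⁻¹ = kg·m·s⁻³·A⁻¹
  (c) V·m⁻¹ = J·C⁻¹·m⁻¹ = kg·m·s⁻³·A⁻¹
  (d) W·A⁻¹ = J·s⁻¹·A⁻¹ = kg·m²·s⁻³·A⁻¹
All reduce to kg·m·s⁻³·A⁻¹ except (d), which is kg·m²·s⁻³·A⁻¹.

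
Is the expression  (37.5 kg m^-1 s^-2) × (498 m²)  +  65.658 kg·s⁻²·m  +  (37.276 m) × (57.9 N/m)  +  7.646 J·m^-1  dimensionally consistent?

Expand each in SI base units:
  (37.5 kg m^-1 s^-2) × (498 m²):  [kg·m⁻¹·s⁻²] · [m²] = kg·m·s⁻²
  65.658 kg·s⁻²·m:  kg·m·s⁻²
  (37.276 m) × (57.9 N/m):  [m] · [kg·s⁻²] = kg·m·s⁻²
  7.646 J·m^-1:  J·m⁻¹ = N·m·m⁻¹ = kg·m·s⁻²
Every term reduces to kg·m·s⁻².

Yes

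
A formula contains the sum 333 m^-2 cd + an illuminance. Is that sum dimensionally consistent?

Yes

In SI base units:
  333 m^-2 cd:  m⁻²·cd
  an illuminance:  [illuminance] = m⁻²·cd
Both are m⁻²·cd, so they have the same dimensions and can be added.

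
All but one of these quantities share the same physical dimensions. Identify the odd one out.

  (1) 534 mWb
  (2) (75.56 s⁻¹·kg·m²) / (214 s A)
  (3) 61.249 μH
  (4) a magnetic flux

(3)

Dimensions:
  (1) Wb = V·s = kg·m²·s⁻²·A⁻¹
  (2) [kg·m²·s⁻¹] / [s·A] = kg·m²·s⁻²·A⁻¹
  (3) H = V·s·A⁻¹ = kg·m²·s⁻²·A⁻²
  (4) [magnetic flux] = kg·m²·s⁻²·A⁻¹
All reduce to kg·m²·s⁻²·A⁻¹ except (3), which is kg·m²·s⁻²·A⁻².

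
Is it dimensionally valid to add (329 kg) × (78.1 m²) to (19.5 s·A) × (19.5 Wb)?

Reduce each to base SI dimensions:
  (329 kg) × (78.1 m²):  [kg] · [m²] = kg·m²
  (19.5 s·A) × (19.5 Wb):  [s·A] · [kg·m²·s⁻²·A⁻¹] = kg·m²·s⁻¹
kg·m² ≠ kg·m²·s⁻¹, so they cannot be added.

No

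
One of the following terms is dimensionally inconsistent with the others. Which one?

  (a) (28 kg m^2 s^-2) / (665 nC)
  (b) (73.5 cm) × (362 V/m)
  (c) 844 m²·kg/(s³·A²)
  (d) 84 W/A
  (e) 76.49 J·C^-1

Work out the base dimensions of each:
  (a) [kg·m²·s⁻²] / [s·A] = kg·m²·s⁻³·A⁻¹
  (b) [m] · [kg·m·s⁻³·A⁻¹] = kg·m²·s⁻³·A⁻¹
  (c) kg·m²·s⁻³·A⁻²
  (d) W·A⁻¹ = J·s⁻¹·A⁻¹ = kg·m²·s⁻³·A⁻¹
  (e) J·C⁻¹ = N·m·(s·A)⁻¹ = kg·m²·s⁻³·A⁻¹
All reduce to kg·m²·s⁻³·A⁻¹ except (c), which is kg·m²·s⁻³·A⁻².

(c)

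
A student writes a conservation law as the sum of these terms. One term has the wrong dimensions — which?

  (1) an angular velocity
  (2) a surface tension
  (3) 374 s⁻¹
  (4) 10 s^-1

Reduce each to base SI dimensions:
  (1) [angular velocity] = s⁻¹
  (2) [surface tension] = kg·s⁻²
  (3) s⁻¹
  (4) s⁻¹
All reduce to s⁻¹ except (2), which is kg·s⁻².

(2)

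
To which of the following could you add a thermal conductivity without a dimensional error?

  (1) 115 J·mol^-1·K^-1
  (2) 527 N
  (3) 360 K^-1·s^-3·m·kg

(3)

Reference: [thermal conductivity] = kg·m·s⁻³·K⁻¹.
Each option:
  (1) J·mol⁻¹·K⁻¹ = N·m·mol⁻¹·K⁻¹ = kg·m²·s⁻²·K⁻¹·mol⁻¹
  (2) N = kg·m·s⁻²
  (3) kg·m·s⁻³·K⁻¹  ← same
Only (3) matches kg·m·s⁻³·K⁻¹.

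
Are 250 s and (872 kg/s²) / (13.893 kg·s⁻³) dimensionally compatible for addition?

Yes

In SI base units:
  250 s:  s
  (872 kg/s²) / (13.893 kg·s⁻³):  [kg·s⁻²] / [kg·s⁻³] = s
Both are s, so they have the same dimensions and can be added.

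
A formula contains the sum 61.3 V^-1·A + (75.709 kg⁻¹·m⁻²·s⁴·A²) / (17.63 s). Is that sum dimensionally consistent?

Reduce each to base SI dimensions:
  61.3 V^-1·A:  A·V⁻¹ = A·(J·C⁻¹)⁻¹ = kg⁻¹·m⁻²·s³·A²
  (75.709 kg⁻¹·m⁻²·s⁴·A²) / (17.63 s):  [kg⁻¹·m⁻²·s⁴·A²] / [s] = kg⁻¹·m⁻²·s³·A²
Both are kg⁻¹·m⁻²·s³·A², so they have the same dimensions and can be added.

Yes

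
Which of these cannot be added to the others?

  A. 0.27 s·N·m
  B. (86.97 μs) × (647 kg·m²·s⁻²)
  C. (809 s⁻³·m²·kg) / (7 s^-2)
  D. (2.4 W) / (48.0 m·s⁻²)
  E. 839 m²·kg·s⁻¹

D.

Dimensions:
  A. N·m·s = kg·m·s⁻²·m·s = kg·m²·s⁻¹
  B. [s] · [kg·m²·s⁻²] = kg·m²·s⁻¹
  C. [kg·m²·s⁻³] / [s⁻²] = kg·m²·s⁻¹
  D. [kg·m²·s⁻³] / [m·s⁻²] = kg·m·s⁻¹
  E. kg·m²·s⁻¹
All reduce to kg·m²·s⁻¹ except D., which is kg·m·s⁻¹.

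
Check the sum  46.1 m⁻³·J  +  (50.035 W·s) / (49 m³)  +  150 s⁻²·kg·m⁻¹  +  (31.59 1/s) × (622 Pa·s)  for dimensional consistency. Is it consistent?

Yes

In SI base units:
  46.1 m⁻³·J:  J·m⁻³ = N·m·m⁻³ = kg·m⁻¹·s⁻²
  (50.035 W·s) / (49 m³):  [kg·m²·s⁻²] / [m³] = kg·m⁻¹·s⁻²
  150 s⁻²·kg·m⁻¹:  kg·m⁻¹·s⁻²
  (31.59 1/s) × (622 Pa·s):  [s⁻¹] · [kg·m⁻¹·s⁻¹] = kg·m⁻¹·s⁻²
Every term reduces to kg·m⁻¹·s⁻².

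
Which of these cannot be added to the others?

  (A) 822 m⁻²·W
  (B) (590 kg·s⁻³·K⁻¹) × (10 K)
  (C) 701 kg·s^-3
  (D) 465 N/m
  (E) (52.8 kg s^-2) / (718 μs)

Expand each in SI base units:
  (A) W·m⁻² = J·s⁻¹·m⁻² = kg·s⁻³
  (B) [kg·s⁻³·K⁻¹] · [K] = kg·s⁻³
  (C) kg·s⁻³
  (D) N·m⁻¹ = kg·m·s⁻²·m⁻¹ = kg·s⁻²
  (E) [kg·s⁻²] / [s] = kg·s⁻³
All reduce to kg·s⁻³ except (D), which is kg·s⁻².

(D)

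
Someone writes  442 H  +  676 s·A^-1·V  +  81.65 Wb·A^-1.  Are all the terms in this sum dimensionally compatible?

In SI base units:
  442 H:  H = V·s·A⁻¹ = kg·m²·s⁻²·A⁻²
  676 s·A^-1·V:  V·s·A⁻¹ = J·C⁻¹·s·A⁻¹ = kg·m²·s⁻²·A⁻²
  81.65 Wb·A^-1:  Wb·A⁻¹ = V·s·A⁻¹ = kg·m²·s⁻²·A⁻²
Every term reduces to kg·m²·s⁻²·A⁻².

Yes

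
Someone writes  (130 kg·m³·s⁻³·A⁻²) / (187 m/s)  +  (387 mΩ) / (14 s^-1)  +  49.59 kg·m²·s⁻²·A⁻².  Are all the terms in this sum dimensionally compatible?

Work out the base dimensions of each:
  (130 kg·m³·s⁻³·A⁻²) / (187 m/s):  [kg·m³·s⁻³·A⁻²] / [m·s⁻¹] = kg·m²·s⁻²·A⁻²
  (387 mΩ) / (14 s^-1):  [kg·m²·s⁻³·A⁻²] / [s⁻¹] = kg·m²·s⁻²·A⁻²
  49.59 kg·m²·s⁻²·A⁻²:  kg·m²·s⁻²·A⁻²
Every term reduces to kg·m²·s⁻²·A⁻².

Yes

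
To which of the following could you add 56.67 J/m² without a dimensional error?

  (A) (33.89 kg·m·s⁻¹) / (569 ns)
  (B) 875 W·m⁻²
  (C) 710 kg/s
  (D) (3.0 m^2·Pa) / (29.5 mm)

Reference: J·m⁻² = N·m·m⁻² = kg·s⁻².
Each option:
  (A) [kg·m·s⁻¹] / [s] = kg·m·s⁻²
  (B) W·m⁻² = J·s⁻¹·m⁻² = kg·s⁻³
  (C) kg·s⁻¹
  (D) [kg·m·s⁻²] / [m] = kg·s⁻²  ← same
Only (D) matches kg·s⁻².

(D)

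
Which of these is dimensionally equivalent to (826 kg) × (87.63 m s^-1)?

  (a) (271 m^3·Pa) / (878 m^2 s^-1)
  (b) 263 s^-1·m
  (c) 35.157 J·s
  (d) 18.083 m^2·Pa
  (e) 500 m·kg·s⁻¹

(e)

Reference: [kg] · [m·s⁻¹] = kg·m·s⁻¹.
Each option:
  (a) [kg·m²·s⁻²] / [m²·s⁻¹] = kg·s⁻¹
  (b) m·s⁻¹
  (c) J·s = N·m·s = kg·m²·s⁻¹
  (d) Pa·m² = N·m⁻²·m² = kg·m·s⁻²
  (e) kg·m·s⁻¹  ← same
Only (e) matches kg·m·s⁻¹.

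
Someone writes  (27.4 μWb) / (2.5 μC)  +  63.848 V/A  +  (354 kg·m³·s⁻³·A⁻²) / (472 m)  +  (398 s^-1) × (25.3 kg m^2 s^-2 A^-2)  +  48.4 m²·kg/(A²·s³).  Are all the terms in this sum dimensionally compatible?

Yes

In SI base units:
  (27.4 μWb) / (2.5 μC):  [kg·m²·s⁻²·A⁻¹] / [s·A] = kg·m²·s⁻³·A⁻²
  63.848 V/A:  V·A⁻¹ = J·C⁻¹·A⁻¹ = kg·m²·s⁻³·A⁻²
  (354 kg·m³·s⁻³·A⁻²) / (472 m):  [kg·m³·s⁻³·A⁻²] / [m] = kg·m²·s⁻³·A⁻²
  (398 s^-1) × (25.3 kg m^2 s^-2 A^-2):  [s⁻¹] · [kg·m²·s⁻²·A⁻²] = kg·m²·s⁻³·A⁻²
  48.4 m²·kg/(A²·s³):  kg·m²·s⁻³·A⁻²
Every term reduces to kg·m²·s⁻³·A⁻².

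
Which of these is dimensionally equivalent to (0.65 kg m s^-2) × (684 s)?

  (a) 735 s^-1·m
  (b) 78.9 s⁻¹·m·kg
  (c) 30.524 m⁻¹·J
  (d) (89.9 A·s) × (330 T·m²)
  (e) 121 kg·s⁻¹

Reference: [kg·m·s⁻²] · [s] = kg·m·s⁻¹.
Each option:
  (a) m·s⁻¹
  (b) kg·m·s⁻¹  ← same
  (c) J·m⁻¹ = N·m·m⁻¹ = kg·m·s⁻²
  (d) [s·A] · [kg·m²·s⁻²·A⁻¹] = kg·m²·s⁻¹
  (e) kg·s⁻¹
Only (b) matches kg·m·s⁻¹.

(b)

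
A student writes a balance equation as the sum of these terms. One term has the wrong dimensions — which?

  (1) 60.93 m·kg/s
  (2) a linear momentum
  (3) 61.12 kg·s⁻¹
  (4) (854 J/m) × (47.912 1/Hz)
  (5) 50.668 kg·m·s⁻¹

Reduce each to base SI dimensions:
  (1) kg·m·s⁻¹
  (2) [linear momentum] = kg·m·s⁻¹
  (3) kg·s⁻¹
  (4) [kg·m·s⁻²] · [s] = kg·m·s⁻¹
  (5) kg·m·s⁻¹
All reduce to kg·m·s⁻¹ except (3), which is kg·s⁻¹.

(3)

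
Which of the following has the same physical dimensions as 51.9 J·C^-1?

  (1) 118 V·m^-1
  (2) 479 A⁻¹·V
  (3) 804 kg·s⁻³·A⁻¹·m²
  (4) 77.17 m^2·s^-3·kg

Reference: J·C⁻¹ = N·m·(s·A)⁻¹ = kg·m²·s⁻³·A⁻¹.
Each option:
  (1) V·m⁻¹ = J·C⁻¹·m⁻¹ = kg·m·s⁻³·A⁻¹
  (2) V·A⁻¹ = J·C⁻¹·A⁻¹ = kg·m²·s⁻³·A⁻²
  (3) kg·m²·s⁻³·A⁻¹  ← same
  (4) kg·m²·s⁻³
Only (3) matches kg·m²·s⁻³·A⁻¹.

(3)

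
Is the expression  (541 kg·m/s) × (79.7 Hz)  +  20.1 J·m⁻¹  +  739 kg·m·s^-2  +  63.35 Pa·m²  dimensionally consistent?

Dimensions:
  (541 kg·m/s) × (79.7 Hz):  [kg·m·s⁻¹] · [s⁻¹] = kg·m·s⁻²
  20.1 J·m⁻¹:  J·m⁻¹ = N·m·m⁻¹ = kg·m·s⁻²
  739 kg·m·s^-2:  kg·m·s⁻²
  63.35 Pa·m²:  Pa·m² = N·m⁻²·m² = kg·m·s⁻²
Every term reduces to kg·m·s⁻².

Yes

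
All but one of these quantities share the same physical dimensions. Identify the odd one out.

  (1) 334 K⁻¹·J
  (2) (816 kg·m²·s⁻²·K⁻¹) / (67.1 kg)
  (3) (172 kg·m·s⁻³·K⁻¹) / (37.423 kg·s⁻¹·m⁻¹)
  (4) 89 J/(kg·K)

(1)

Work out the base dimensions of each:
  (1) J·K⁻¹ = N·m·K⁻¹ = kg·m²·s⁻²·K⁻¹
  (2) [kg·m²·s⁻²·K⁻¹] / [kg] = m²·s⁻²·K⁻¹
  (3) [kg·m·s⁻³·K⁻¹] / [kg·m⁻¹·s⁻¹] = m²·s⁻²·K⁻¹
  (4) J·kg⁻¹·K⁻¹ = N·m·kg⁻¹·K⁻¹ = m²·s⁻²·K⁻¹
All reduce to m²·s⁻²·K⁻¹ except (1), which is kg·m²·s⁻²·K⁻¹.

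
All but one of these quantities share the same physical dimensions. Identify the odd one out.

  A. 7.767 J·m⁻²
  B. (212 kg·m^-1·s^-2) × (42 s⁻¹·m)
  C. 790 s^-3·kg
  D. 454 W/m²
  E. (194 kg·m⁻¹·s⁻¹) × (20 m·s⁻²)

A.

In SI base units:
  A. J·m⁻² = N·m·m⁻² = kg·s⁻²
  B. [kg·m⁻¹·s⁻²] · [m·s⁻¹] = kg·s⁻³
  C. kg·s⁻³
  D. W·m⁻² = J·s⁻¹·m⁻² = kg·s⁻³
  E. [kg·m⁻¹·s⁻¹] · [m·s⁻²] = kg·s⁻³
All reduce to kg·s⁻³ except A., which is kg·s⁻².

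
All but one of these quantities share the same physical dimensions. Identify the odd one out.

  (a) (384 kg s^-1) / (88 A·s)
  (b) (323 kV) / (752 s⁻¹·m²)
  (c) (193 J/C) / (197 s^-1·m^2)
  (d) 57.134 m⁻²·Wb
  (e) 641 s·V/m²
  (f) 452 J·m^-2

Expand each in SI base units:
  (a) [kg·s⁻¹] / [s·A] = kg·s⁻²·A⁻¹
  (b) [kg·m²·s⁻³·A⁻¹] / [m²·s⁻¹] = kg·s⁻²·A⁻¹
  (c) [kg·m²·s⁻³·A⁻¹] / [m²·s⁻¹] = kg·s⁻²·A⁻¹
  (d) Wb·m⁻² = V·s·m⁻² = kg·s⁻²·A⁻¹
  (e) V·s·m⁻² = J·C⁻¹·s·m⁻² = kg·s⁻²·A⁻¹
  (f) J·m⁻² = N·m·m⁻² = kg·s⁻²
All reduce to kg·s⁻²·A⁻¹ except (f), which is kg·s⁻².

(f)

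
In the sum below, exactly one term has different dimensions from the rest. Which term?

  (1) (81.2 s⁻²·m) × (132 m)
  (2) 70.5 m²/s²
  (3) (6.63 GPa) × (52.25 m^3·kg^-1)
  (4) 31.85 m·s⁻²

(4)

Expand each in SI base units:
  (1) [m·s⁻²] · [m] = m²·s⁻²
  (2) m²·s⁻²
  (3) [kg·m⁻¹·s⁻²] · [kg⁻¹·m³] = m²·s⁻²
  (4) m·s⁻²
All reduce to m²·s⁻² except (4), which is m·s⁻².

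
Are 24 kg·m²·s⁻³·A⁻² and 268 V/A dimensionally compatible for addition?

Yes

Work out the base dimensions of each:
  24 kg·m²·s⁻³·A⁻²:  kg·m²·s⁻³·A⁻²
  268 V/A:  V·A⁻¹ = J·C⁻¹·A⁻¹ = kg·m²·s⁻³·A⁻²
Both are kg·m²·s⁻³·A⁻², so they have the same dimensions and can be added.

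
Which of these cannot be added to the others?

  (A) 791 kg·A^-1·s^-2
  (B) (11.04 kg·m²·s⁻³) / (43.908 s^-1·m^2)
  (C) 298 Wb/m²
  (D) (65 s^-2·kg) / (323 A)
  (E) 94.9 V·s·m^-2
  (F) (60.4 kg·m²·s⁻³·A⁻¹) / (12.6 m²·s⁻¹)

(B)

Reduce each to base SI dimensions:
  (A) kg·s⁻²·A⁻¹
  (B) [kg·m²·s⁻³] / [m²·s⁻¹] = kg·s⁻²
  (C) Wb·m⁻² = V·s·m⁻² = kg·s⁻²·A⁻¹
  (D) [kg·s⁻²] / [A] = kg·s⁻²·A⁻¹
  (E) V·s·m⁻² = J·C⁻¹·s·m⁻² = kg·s⁻²·A⁻¹
  (F) [kg·m²·s⁻³·A⁻¹] / [m²·s⁻¹] = kg·s⁻²·A⁻¹
All reduce to kg·s⁻²·A⁻¹ except (B), which is kg·s⁻².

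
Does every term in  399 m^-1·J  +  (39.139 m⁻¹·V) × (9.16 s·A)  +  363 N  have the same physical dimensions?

Yes

In SI base units:
  399 m^-1·J:  J·m⁻¹ = N·m·m⁻¹ = kg·m·s⁻²
  (39.139 m⁻¹·V) × (9.16 s·A):  [kg·m·s⁻³·A⁻¹] · [s·A] = kg·m·s⁻²
  363 N:  N = kg·m·s⁻²
Every term reduces to kg·m·s⁻².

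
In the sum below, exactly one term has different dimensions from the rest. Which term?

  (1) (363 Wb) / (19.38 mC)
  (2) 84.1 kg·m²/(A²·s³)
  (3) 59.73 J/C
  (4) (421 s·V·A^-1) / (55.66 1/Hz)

(3)

In SI base units:
  (1) [kg·m²·s⁻²·A⁻¹] / [s·A] = kg·m²·s⁻³·A⁻²
  (2) kg·m²·s⁻³·A⁻²
  (3) J·C⁻¹ = N·m·(s·A)⁻¹ = kg·m²·s⁻³·A⁻¹
  (4) [kg·m²·s⁻²·A⁻²] / [s] = kg·m²·s⁻³·A⁻²
All reduce to kg·m²·s⁻³·A⁻² except (3), which is kg·m²·s⁻³·A⁻¹.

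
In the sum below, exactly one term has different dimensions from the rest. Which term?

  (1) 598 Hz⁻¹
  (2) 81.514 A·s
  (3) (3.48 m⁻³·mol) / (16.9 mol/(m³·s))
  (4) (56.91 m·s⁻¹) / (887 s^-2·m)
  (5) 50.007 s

Work out the base dimensions of each:
  (1) Hz⁻¹ = (s⁻¹)⁻¹ = s
  (2) A·s = s·A
  (3) [m⁻³·mol] / [m⁻³·s⁻¹·mol] = s
  (4) [m·s⁻¹] / [m·s⁻²] = s
  (5) s
All reduce to s except (2), which is s·A.

(2)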